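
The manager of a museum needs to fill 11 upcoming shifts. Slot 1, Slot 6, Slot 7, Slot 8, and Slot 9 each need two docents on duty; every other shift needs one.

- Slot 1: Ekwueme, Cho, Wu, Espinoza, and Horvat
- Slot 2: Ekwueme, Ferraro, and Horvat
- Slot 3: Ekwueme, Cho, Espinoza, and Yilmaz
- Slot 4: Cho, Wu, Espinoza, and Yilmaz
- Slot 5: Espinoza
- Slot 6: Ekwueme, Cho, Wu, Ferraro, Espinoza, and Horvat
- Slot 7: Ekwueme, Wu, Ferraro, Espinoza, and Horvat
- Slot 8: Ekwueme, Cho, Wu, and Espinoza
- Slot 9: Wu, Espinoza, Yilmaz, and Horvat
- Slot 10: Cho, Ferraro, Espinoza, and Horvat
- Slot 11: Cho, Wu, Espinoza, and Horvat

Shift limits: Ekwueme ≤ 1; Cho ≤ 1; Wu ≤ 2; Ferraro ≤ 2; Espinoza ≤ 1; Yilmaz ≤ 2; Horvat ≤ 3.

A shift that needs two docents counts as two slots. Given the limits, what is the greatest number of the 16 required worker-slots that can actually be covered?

Total capacity across all docents is 1+1+2+2+1+2+3 = 12, and 16 slots are needed, so at most 12 can be filled.
An assignment achieving 12: Slot 1→Horvat, Slot 2→Ekwueme, Slot 3→Cho, Slot 4→Yilmaz, Slot 5→Espinoza, Slot 7→Ferraro+Horvat, Slot 8→Wu, Slot 9→Wu+Yilmaz, Slot 10→Ferraro, Slot 11→Horvat.
Loads: Ekwueme 1/1, Cho 1/1, Wu 2/2, Ferraro 2/2, Espinoza 1/1, Yilmaz 2/2, Horvat 3/3.

12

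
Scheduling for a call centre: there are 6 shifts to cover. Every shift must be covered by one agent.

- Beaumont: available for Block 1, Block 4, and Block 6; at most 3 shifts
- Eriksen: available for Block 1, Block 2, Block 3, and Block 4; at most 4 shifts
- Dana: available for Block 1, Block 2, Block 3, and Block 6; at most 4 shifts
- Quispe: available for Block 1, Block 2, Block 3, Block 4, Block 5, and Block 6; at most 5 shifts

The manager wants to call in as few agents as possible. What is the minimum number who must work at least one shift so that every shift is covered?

6 slots to fill and no one can take more than 5, so at least ⌈6/5⌉ = 2 agents are needed.
Beaumont and Quispe alone can cover everything: Block 1→Beaumont, Block 2→Quispe, Block 3→Quispe, Block 4→Beaumont, Block 5→Quispe, Block 6→Beaumont.

2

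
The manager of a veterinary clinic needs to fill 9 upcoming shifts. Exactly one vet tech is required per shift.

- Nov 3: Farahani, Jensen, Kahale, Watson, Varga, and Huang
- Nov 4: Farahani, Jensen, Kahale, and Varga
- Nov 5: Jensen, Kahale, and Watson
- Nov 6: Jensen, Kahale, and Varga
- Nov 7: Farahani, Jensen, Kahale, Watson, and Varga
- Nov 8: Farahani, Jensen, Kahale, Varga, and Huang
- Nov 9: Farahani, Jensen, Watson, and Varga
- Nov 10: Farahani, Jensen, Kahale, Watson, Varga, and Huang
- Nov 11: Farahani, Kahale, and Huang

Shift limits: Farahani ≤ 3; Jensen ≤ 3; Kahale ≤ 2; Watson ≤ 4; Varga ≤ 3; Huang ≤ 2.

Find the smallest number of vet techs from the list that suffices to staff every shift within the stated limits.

9 slots to fill and no one can take more than 4, so at least ⌈9/4⌉ = 3 vet techs are needed.
Farahani, Jensen, and Watson alone can cover everything: Nov 3→Jensen, Nov 4→Farahani, Nov 5→Jensen, Nov 6→Jensen, Nov 7→Watson, Nov 8→Farahani, Nov 9→Watson, Nov 10→Watson, Nov 11→Farahani.

3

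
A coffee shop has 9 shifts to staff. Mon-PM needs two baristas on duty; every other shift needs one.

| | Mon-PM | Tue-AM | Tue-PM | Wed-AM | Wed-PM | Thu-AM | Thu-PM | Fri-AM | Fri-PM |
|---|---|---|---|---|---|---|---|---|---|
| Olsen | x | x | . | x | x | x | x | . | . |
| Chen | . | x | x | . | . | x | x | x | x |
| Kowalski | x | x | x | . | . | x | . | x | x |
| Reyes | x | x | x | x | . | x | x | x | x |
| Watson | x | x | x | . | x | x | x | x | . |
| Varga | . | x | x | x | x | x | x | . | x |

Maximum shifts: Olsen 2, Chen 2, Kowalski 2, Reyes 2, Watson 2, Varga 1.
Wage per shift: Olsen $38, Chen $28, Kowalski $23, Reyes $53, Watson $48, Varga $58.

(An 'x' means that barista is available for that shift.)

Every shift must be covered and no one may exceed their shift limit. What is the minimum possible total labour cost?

Picking the cheapest available barista for each shift independently would cost $280, but that ignores the shift limits.
An optimal schedule: Mon-PM→Kowalski+Reyes, Tue-AM→Watson, Tue-PM→Kowalski, Wed-AM→Olsen, Wed-PM→Olsen, Thu-AM→Watson, Thu-PM→Reyes, Fri-AM→Chen, Fri-PM→Chen.
Total: 23 + 53 + 48 + 23 + 38 + 38 + 48 + 53 + 28 + 28 = $380.

$380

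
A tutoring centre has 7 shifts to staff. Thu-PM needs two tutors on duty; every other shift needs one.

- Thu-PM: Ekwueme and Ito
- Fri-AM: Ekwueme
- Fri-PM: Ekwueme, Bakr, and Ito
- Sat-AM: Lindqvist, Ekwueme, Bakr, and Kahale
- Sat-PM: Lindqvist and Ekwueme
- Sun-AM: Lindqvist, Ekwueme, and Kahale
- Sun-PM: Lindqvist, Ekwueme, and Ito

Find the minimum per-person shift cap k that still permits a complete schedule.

2

With 5 tutors and 8 worker-slots to fill, someone must work at least ⌈8/5⌉ = 2 shifts, so k ≥ 2.
k = 2 works: Thu-PM→Ekwueme+Ito, Fri-AM→Ekwueme, Fri-PM→Bakr, Sat-AM→Bakr, Sat-PM→Lindqvist, Sun-AM→Lindqvist, Sun-PM→Ito.
Loads: Lindqvist 2, Ekwueme 2, Bakr 2, Kahale 0, Ito 2 — all ≤ 2.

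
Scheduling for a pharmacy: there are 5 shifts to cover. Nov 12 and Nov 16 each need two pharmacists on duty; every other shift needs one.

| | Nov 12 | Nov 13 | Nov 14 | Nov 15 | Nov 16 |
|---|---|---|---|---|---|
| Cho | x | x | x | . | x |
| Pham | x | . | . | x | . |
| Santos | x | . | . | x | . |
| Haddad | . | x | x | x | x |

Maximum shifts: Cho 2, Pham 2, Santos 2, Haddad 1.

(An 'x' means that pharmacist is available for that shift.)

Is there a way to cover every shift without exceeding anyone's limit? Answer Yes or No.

No

Total capacity is 7 and 7 slots are needed, so capacity alone doesn't rule it out.
Shifts {Nov 13, Nov 14, Nov 16} need 4 worker-slots in total, but the pharmacists available for any of those shifts (Cho and Haddad) can supply at most 3 among them. So no valid schedule exists.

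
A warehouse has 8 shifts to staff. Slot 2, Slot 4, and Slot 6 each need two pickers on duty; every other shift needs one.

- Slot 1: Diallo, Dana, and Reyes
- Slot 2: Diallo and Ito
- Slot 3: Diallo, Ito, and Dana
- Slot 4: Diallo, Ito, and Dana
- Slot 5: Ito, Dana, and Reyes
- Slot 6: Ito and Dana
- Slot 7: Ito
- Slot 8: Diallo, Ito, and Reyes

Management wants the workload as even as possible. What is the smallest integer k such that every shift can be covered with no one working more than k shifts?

With 4 pickers and 11 worker-slots to fill, someone must work at least ⌈11/4⌉ = 3 shifts, so k ≥ 3.
k = 3 works: Slot 1→Diallo, Slot 2→Diallo+Ito, Slot 3→Dana, Slot 4→Diallo+Dana, Slot 5→Reyes, Slot 6→Ito+Dana, Slot 7→Ito, Slot 8→Reyes.
Loads: Diallo 3, Ito 3, Dana 3, Reyes 2 — all ≤ 3.

3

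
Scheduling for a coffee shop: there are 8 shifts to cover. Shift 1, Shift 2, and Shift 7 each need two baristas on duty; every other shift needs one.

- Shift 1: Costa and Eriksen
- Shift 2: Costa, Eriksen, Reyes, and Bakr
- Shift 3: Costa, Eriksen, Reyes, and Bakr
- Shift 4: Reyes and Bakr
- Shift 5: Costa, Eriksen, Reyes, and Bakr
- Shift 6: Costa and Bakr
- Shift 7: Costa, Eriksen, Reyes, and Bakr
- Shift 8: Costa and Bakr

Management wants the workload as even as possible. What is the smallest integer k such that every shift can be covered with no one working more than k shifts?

3

With 4 baristas and 11 worker-slots to fill, someone must work at least ⌈11/4⌉ = 3 shifts, so k ≥ 3.
k = 3 works: Shift 1→Costa+Eriksen, Shift 2→Reyes+Bakr, Shift 3→Eriksen, Shift 4→Reyes, Shift 5→Eriksen, Shift 6→Costa, Shift 7→Reyes+Bakr, Shift 8→Costa.
Loads: Costa 3, Eriksen 3, Reyes 3, Bakr 2 — all ≤ 3.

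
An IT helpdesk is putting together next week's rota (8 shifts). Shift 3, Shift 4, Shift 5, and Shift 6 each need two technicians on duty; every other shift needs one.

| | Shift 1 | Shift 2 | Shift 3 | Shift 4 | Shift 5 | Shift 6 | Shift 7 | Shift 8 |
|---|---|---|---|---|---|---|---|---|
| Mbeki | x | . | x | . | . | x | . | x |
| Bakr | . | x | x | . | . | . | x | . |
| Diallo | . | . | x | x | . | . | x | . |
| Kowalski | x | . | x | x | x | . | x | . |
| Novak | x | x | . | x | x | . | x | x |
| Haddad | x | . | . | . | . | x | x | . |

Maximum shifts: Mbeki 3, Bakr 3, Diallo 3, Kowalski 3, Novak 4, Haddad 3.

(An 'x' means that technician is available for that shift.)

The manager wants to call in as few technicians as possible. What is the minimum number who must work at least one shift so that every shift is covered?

4

12 slots to fill and no one can take more than 4, so at least ⌈12/4⌉ = 3 technicians are needed.
Any 3 technicians together have capacity at most 4+3+3 = 10 < 12 slots, so 3 can never suffice.
Mbeki, Kowalski, Novak, and Haddad alone can cover everything: Shift 1→Haddad, Shift 2→Novak, Shift 3→Mbeki+Kowalski, Shift 4→Kowalski+Novak, Shift 5→Kowalski+Novak, Shift 6→Mbeki+Haddad, Shift 7→Novak, Shift 8→Mbeki.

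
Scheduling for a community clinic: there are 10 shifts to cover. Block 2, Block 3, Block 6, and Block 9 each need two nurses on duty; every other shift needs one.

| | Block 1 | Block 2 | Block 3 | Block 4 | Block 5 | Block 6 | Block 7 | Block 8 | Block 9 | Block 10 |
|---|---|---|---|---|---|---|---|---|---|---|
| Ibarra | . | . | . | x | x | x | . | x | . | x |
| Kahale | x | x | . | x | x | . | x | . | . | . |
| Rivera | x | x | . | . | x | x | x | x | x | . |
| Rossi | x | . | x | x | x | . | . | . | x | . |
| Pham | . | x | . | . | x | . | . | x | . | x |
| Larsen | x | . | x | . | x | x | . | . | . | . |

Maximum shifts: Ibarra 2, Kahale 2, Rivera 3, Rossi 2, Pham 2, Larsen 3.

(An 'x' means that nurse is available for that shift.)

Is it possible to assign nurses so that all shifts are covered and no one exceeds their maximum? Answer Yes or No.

Yes

Block 3 can only be covered by Rossi and Larsen, so that assignment is forced.
Block 9 can only be covered by Rivera and Rossi, so that assignment is forced.
One valid schedule: Block 1→Larsen, Block 2→Kahale+Rivera, Block 3→Rossi+Larsen, Block 4→Ibarra, Block 5→Pham, Block 6→Rivera+Larsen, Block 7→Kahale, Block 8→Pham, Block 9→Rivera+Rossi, Block 10→Ibarra.
Loads: Ibarra 2/2, Kahale 2/2, Rivera 3/3, Rossi 2/2, Pham 2/2, Larsen 3/3 — all within limits.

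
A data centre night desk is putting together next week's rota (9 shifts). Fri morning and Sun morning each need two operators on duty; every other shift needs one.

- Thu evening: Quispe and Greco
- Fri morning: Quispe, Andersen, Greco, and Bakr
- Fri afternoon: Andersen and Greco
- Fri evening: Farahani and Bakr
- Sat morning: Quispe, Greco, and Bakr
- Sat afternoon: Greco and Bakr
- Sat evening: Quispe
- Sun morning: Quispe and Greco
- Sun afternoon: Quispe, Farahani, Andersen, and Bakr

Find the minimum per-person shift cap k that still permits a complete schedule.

3

With 5 operators and 11 worker-slots to fill, someone must work at least ⌈11/5⌉ = 3 shifts, so k ≥ 3.
k = 3 works: Thu evening→Quispe, Fri morning→Andersen+Bakr, Fri afternoon→Andersen, Fri evening→Farahani, Sat morning→Greco, Sat afternoon→Greco, Sat evening→Quispe, Sun morning→Quispe+Greco, Sun afternoon→Farahani.
Loads: Quispe 3, Farahani 2, Andersen 2, Greco 3, Bakr 1 — all ≤ 3.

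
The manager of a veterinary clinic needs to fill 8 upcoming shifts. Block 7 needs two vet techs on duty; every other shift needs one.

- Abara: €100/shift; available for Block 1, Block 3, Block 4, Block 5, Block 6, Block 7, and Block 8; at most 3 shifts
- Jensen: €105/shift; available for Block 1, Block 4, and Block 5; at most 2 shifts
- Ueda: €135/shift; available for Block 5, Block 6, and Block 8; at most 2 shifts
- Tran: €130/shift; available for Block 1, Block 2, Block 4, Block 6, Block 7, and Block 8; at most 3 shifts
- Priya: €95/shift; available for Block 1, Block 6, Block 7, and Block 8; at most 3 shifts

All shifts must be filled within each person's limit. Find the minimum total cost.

€925

Block 2 can only be covered by Tran, so that assignment is forced.
Block 3 can only be covered by Abara, so that assignment is forced.
Picking the cheapest available vet tech for each shift independently would cost €910, but that ignores the shift limits.
An optimal schedule: Block 1→Jensen, Block 2→Tran, Block 3→Abara, Block 4→Abara, Block 5→Jensen, Block 6→Priya, Block 7→Priya+Abara, Block 8→Priya.
Total: 105 + 130 + 100 + 100 + 105 + 95 + 95 + 100 + 95 = €925.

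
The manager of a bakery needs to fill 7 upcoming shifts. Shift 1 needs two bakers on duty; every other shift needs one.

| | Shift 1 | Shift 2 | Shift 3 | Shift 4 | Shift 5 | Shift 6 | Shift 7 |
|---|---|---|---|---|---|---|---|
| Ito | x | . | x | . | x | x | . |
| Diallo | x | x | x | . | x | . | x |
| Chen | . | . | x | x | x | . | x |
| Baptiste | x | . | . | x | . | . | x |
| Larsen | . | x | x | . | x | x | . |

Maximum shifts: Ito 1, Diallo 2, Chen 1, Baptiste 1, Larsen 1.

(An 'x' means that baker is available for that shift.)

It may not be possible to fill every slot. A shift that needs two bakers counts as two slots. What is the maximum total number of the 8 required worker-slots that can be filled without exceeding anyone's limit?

Total capacity across all bakers is 1+2+1+1+1 = 6, and 8 slots are needed, so at most 6 can be filled.
An assignment achieving 6: Shift 1→Diallo+Baptiste, Shift 2→Diallo, Shift 3→Larsen, Shift 4→Chen, Shift 6→Ito.
Loads: Ito 1/1, Diallo 2/2, Chen 1/1, Baptiste 1/1, Larsen 1/1.

6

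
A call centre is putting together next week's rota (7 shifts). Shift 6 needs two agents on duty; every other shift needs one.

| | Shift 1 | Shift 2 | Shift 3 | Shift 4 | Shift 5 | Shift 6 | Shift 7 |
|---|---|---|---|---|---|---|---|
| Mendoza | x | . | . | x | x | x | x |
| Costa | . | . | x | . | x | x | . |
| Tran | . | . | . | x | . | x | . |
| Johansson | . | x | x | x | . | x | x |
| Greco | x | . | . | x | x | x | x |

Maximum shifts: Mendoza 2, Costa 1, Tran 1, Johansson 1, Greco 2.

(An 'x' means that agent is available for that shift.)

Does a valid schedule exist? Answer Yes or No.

No

Total capacity is 2+1+1+1+2 = 7 but 8 worker-slots are needed — infeasible.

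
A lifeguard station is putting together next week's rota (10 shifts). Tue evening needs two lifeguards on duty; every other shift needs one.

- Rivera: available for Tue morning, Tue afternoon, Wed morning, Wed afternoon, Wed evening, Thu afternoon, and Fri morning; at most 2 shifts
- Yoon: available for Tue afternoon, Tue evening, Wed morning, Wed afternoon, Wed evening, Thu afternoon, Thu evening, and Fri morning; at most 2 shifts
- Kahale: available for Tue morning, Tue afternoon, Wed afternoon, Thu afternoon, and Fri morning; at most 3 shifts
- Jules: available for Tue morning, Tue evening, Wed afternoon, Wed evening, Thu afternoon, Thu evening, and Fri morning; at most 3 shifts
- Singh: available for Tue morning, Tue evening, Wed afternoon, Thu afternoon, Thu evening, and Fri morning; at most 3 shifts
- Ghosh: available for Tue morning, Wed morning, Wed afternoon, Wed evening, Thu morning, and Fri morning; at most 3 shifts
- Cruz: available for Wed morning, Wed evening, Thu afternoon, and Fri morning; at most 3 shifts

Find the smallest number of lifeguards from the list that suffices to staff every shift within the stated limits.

4

11 slots to fill and no one can take more than 3, so at least ⌈11/3⌉ = 4 lifeguards are needed.
Rivera, Jules, Singh, and Ghosh alone can cover everything: Tue morning→Singh, Tue afternoon→Rivera, Tue evening→Jules+Singh, Wed morning→Rivera, Wed afternoon→Ghosh, Wed evening→Jules, Thu morning→Ghosh, Thu afternoon→Singh, Thu evening→Jules, Fri morning→Ghosh.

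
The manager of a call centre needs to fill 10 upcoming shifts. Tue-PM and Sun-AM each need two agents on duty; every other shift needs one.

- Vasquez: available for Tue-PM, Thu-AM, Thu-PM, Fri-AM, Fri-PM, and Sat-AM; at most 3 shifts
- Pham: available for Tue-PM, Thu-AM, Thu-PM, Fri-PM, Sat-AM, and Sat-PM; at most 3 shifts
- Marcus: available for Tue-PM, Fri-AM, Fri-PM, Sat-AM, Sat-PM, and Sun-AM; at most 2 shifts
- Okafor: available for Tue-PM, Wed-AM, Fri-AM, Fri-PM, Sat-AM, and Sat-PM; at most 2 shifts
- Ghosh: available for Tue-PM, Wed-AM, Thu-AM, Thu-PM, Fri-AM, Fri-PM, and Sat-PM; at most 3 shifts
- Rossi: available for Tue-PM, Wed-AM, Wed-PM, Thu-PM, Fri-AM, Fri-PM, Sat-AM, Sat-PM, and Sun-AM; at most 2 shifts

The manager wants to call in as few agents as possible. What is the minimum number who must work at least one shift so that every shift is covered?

5

12 slots to fill and no one can take more than 3, so at least ⌈12/3⌉ = 4 agents are needed.
Any 4 agents together have capacity at most 3+3+3+2 = 11 < 12 slots, so 4 can never suffice.
Vasquez, Pham, Marcus, Okafor, and Rossi alone can cover everything: Tue-PM→Marcus+Okafor, Wed-AM→Okafor, Wed-PM→Rossi, Thu-AM→Vasquez, Thu-PM→Vasquez, Fri-AM→Vasquez, Fri-PM→Pham, Sat-AM→Pham, Sat-PM→Pham, Sun-AM→Marcus+Rossi.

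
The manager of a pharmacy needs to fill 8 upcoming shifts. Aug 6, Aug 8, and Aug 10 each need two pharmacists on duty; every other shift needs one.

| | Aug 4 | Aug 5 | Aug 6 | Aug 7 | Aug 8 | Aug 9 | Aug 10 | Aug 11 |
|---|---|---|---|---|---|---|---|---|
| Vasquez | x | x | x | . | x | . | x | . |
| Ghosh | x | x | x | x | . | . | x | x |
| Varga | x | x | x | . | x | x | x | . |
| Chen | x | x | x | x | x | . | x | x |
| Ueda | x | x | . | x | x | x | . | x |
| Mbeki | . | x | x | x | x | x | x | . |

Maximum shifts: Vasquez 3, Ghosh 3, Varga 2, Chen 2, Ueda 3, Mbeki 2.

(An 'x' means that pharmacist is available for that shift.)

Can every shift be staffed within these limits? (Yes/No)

Yes

One valid schedule: Aug 4→Vasquez, Aug 5→Vasquez, Aug 6→Vasquez+Ghosh, Aug 7→Ghosh, Aug 8→Varga+Chen, Aug 9→Varga, Aug 10→Chen+Mbeki, Aug 11→Ghosh.
Loads: Vasquez 3/3, Ghosh 3/3, Varga 2/2, Chen 2/2, Ueda 0/3, Mbeki 1/2 — all within limits.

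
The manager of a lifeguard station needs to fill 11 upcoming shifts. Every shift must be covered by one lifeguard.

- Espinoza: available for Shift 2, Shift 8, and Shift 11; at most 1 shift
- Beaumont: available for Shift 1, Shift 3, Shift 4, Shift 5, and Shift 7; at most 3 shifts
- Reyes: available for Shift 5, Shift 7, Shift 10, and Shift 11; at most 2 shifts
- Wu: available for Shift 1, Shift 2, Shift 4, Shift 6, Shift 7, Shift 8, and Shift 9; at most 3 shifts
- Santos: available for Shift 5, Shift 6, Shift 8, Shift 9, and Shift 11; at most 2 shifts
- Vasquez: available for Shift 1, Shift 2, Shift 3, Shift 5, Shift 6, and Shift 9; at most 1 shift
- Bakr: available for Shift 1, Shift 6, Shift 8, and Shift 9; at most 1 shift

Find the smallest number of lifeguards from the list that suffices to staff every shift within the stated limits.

11 slots to fill and no one can take more than 3, so at least ⌈11/3⌉ = 4 lifeguards are needed.
Any 4 lifeguards together have capacity at most 3+3+2+2 = 10 < 11 slots, so 4 can never suffice.
Espinoza, Beaumont, Reyes, Wu, and Santos alone can cover everything: Shift 1→Beaumont, Shift 2→Espinoza, Shift 3→Beaumont, Shift 4→Beaumont, Shift 5→Reyes, Shift 6→Wu, Shift 7→Wu, Shift 8→Santos, Shift 9→Wu, Shift 10→Reyes, Shift 11→Santos.

5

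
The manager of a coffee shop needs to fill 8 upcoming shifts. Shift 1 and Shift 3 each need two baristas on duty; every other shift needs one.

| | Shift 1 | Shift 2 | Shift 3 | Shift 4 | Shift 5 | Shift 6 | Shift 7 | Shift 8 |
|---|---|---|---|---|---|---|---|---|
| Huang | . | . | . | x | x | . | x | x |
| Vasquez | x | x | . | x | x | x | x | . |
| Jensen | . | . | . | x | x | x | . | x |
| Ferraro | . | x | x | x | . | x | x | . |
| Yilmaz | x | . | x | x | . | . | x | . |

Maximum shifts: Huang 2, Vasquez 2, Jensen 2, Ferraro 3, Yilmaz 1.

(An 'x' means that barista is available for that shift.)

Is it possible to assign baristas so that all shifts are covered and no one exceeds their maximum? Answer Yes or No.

No

Total capacity is 10 and 10 slots are needed, so capacity alone doesn't rule it out.
Shifts {Shift 1, Shift 3} need 4 worker-slots in total, but the baristas available for any of those shifts (Vasquez, Ferraro, and Yilmaz) can supply at most 3 among them. So no valid schedule exists.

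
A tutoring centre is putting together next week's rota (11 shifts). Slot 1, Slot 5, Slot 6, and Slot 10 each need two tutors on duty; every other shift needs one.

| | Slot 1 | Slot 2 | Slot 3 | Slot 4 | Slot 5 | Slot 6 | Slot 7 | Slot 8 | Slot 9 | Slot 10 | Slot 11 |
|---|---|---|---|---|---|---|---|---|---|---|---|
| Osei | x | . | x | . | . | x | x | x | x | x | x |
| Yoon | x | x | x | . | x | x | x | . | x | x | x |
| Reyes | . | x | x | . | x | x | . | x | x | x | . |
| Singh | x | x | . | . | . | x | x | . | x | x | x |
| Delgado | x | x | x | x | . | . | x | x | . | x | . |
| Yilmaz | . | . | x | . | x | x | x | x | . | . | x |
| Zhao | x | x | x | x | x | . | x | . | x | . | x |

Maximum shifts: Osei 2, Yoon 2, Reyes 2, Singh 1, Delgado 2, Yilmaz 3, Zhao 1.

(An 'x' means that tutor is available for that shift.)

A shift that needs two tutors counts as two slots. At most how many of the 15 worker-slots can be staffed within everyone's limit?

Total capacity across all tutors is 2+2+2+1+2+3+1 = 13, and 15 slots are needed, so at most 13 can be filled.
An assignment achieving 13: Slot 1→Osei+Yoon, Slot 2→Reyes, Slot 3→Yilmaz, Slot 4→Delgado, Slot 5→Yoon+Reyes, Slot 6→Singh+Yilmaz, Slot 8→Osei, Slot 9→Zhao, Slot 10→Delgado, Slot 11→Yilmaz.
Loads: Osei 2/2, Yoon 2/2, Reyes 2/2, Singh 1/1, Delgado 2/2, Yilmaz 3/3, Zhao 1/1.

13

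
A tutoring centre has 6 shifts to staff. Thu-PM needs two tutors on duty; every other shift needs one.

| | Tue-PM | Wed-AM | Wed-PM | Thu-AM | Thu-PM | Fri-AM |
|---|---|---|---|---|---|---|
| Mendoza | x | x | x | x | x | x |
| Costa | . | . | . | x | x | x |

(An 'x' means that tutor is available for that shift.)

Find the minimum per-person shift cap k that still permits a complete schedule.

4

With 2 tutors and 7 worker-slots to fill, someone must work at least ⌈7/2⌉ = 4 shifts, so k ≥ 4.
k = 4 works: Tue-PM→Mendoza, Wed-AM→Mendoza, Wed-PM→Mendoza, Thu-AM→Costa, Thu-PM→Mendoza+Costa, Fri-AM→Costa.
Loads: Mendoza 4, Costa 3 — all ≤ 4.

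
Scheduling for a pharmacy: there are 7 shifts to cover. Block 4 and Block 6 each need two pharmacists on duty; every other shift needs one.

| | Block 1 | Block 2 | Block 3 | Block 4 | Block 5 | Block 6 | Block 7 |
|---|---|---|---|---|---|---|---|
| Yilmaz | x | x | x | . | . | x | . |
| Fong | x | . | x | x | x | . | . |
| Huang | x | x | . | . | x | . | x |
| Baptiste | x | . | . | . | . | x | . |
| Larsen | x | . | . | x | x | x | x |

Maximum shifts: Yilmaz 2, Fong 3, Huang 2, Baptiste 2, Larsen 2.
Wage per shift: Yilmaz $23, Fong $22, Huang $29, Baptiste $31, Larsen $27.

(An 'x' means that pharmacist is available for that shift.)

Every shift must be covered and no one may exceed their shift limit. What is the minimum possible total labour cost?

$224

Block 4 can only be covered by Fong and Larsen, so that assignment is forced.
Picking the cheapest available pharmacist for each shift independently would cost $215, but that ignores the shift limits.
An optimal schedule: Block 1→Huang, Block 2→Yilmaz, Block 3→Fong, Block 4→Fong+Larsen, Block 5→Fong, Block 6→Yilmaz+Larsen, Block 7→Huang.
Total: 29 + 23 + 22 + 22 + 27 + 22 + 23 + 27 + 29 = $224.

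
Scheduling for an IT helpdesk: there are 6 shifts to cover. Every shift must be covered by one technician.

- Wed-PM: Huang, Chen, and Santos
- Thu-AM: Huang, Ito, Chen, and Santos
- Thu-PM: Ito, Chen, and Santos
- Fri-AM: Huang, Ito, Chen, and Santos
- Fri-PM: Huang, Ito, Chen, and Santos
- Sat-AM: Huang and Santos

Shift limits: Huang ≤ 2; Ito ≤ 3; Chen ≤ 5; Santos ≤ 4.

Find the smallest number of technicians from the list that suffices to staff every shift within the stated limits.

2

6 slots to fill and no one can take more than 5, so at least ⌈6/5⌉ = 2 technicians are needed.
Huang and Chen alone can cover everything: Wed-PM→Huang, Thu-AM→Chen, Thu-PM→Chen, Fri-AM→Chen, Fri-PM→Chen, Sat-AM→Huang.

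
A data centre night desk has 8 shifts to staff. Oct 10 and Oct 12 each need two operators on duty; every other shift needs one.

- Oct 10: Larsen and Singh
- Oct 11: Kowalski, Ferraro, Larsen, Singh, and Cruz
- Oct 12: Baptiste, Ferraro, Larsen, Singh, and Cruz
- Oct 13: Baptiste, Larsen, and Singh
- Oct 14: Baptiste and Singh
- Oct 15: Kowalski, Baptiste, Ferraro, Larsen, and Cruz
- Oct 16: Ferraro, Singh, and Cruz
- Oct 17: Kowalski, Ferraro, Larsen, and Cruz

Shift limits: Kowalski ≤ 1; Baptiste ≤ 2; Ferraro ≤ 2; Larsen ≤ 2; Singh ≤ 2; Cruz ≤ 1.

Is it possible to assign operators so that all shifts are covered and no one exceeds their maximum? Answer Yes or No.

Oct 10 can only be covered by Larsen and Singh, so that assignment is forced.
One valid schedule: Oct 10→Larsen+Singh, Oct 11→Ferraro, Oct 12→Singh+Cruz, Oct 13→Baptiste, Oct 14→Baptiste, Oct 15→Larsen, Oct 16→Ferraro, Oct 17→Kowalski.
Loads: Kowalski 1/1, Baptiste 2/2, Ferraro 2/2, Larsen 2/2, Singh 2/2, Cruz 1/1 — all within limits.

Yes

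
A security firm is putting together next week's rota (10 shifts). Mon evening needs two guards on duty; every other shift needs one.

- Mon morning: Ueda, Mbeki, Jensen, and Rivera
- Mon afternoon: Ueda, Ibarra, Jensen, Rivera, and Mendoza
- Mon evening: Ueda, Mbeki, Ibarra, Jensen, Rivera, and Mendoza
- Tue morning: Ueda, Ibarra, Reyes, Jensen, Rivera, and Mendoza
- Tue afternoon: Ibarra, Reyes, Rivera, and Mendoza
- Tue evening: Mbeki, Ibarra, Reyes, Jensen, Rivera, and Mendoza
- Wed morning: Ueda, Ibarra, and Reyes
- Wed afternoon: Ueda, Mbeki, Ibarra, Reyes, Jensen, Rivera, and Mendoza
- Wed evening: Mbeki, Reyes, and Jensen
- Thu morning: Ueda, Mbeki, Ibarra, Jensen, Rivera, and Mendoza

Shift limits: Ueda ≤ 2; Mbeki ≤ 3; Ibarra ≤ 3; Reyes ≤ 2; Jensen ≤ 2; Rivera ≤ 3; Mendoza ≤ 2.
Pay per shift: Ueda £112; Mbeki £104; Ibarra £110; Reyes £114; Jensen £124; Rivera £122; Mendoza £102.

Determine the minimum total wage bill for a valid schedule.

£1184

Picking the cheapest available guard for each shift independently would cost £1136, but that ignores the shift limits.
An optimal schedule: Mon morning→Mbeki, Mon afternoon→Mendoza, Mon evening→Ibarra+Ueda, Tue morning→Ibarra, Tue afternoon→Mendoza, Tue evening→Mbeki, Wed morning→Ibarra, Wed afternoon→Reyes, Wed evening→Mbeki, Thu morning→Ueda.
Total: 104 + 102 + 110 + 112 + 110 + 102 + 104 + 110 + 114 + 104 + 112 = £1184.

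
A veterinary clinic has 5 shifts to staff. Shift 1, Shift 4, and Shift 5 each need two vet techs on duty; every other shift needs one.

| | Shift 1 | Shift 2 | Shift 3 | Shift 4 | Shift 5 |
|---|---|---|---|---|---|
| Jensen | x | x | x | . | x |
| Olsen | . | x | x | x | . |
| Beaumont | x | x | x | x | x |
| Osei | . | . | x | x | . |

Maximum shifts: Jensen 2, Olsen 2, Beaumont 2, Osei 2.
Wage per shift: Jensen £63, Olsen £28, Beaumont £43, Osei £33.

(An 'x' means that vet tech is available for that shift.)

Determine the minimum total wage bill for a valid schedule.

£334

Shift 1 can only be covered by Jensen and Beaumont, so that assignment is forced.
Shift 5 can only be covered by Jensen and Beaumont, so that assignment is forced.
Picking the cheapest available vet tech for each shift independently would cost £329, but that ignores the shift limits.
An optimal schedule: Shift 1→Jensen+Beaumont, Shift 2→Olsen, Shift 3→Osei, Shift 4→Olsen+Osei, Shift 5→Jensen+Beaumont.
Total: 63 + 43 + 28 + 33 + 28 + 33 + 63 + 43 = £334.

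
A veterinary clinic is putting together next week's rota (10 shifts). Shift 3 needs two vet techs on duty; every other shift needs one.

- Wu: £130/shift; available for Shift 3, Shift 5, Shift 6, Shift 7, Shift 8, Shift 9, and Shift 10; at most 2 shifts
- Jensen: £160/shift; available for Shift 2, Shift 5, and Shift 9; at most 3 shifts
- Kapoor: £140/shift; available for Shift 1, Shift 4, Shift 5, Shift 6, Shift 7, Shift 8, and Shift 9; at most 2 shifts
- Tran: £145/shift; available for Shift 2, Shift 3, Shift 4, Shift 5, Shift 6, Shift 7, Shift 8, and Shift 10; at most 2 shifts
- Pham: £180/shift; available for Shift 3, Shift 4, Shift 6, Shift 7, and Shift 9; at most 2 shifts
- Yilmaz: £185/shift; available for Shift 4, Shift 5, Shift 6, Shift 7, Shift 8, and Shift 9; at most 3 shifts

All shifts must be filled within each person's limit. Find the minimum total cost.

Shift 1 can only be covered by Kapoor, so that assignment is forced.
Picking the cheapest available vet tech for each shift independently would cost £1480, but that ignores the shift limits.
An optimal schedule: Shift 1→Kapoor, Shift 2→Jensen, Shift 3→Wu+Tran, Shift 4→Kapoor, Shift 5→Jensen, Shift 6→Pham, Shift 7→Pham, Shift 8→Tran, Shift 9→Jensen, Shift 10→Wu.
Total: 140 + 160 + 130 + 145 + 140 + 160 + 180 + 180 + 145 + 160 + 130 = £1670.

£1670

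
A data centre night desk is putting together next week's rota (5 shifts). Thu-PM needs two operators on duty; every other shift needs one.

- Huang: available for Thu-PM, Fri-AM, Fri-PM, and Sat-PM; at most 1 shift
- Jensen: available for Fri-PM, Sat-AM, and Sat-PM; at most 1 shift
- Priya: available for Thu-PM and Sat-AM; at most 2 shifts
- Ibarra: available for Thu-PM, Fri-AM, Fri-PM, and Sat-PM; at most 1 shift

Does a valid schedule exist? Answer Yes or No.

No

Shifts {Thu-PM, Fri-AM, Fri-PM, Sat-PM} need 5 worker-slots in total, but the operators available for any of those shifts (Huang, Jensen, Priya, and Ibarra) can supply at most 4 among them. So no valid schedule exists.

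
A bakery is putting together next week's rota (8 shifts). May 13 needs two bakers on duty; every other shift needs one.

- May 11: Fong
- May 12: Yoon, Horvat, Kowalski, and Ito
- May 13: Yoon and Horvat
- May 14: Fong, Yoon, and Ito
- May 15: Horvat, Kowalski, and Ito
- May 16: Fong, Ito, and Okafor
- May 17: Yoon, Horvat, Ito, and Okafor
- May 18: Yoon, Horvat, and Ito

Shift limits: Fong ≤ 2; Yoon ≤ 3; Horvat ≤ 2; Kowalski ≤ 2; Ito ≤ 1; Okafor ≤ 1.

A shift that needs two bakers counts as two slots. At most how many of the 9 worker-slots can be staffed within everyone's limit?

9

Total capacity across all bakers is 2+3+2+2+1+1 = 11, and 9 slots are needed, so at most 9 can be filled.
An assignment achieving 9: May 11→Fong, May 12→Yoon, May 13→Yoon+Horvat, May 14→Fong, May 15→Horvat, May 16→Ito, May 17→Okafor, May 18→Yoon.
Loads: Fong 2/2, Yoon 3/3, Horvat 2/2, Kowalski 0/2, Ito 1/1, Okafor 1/1.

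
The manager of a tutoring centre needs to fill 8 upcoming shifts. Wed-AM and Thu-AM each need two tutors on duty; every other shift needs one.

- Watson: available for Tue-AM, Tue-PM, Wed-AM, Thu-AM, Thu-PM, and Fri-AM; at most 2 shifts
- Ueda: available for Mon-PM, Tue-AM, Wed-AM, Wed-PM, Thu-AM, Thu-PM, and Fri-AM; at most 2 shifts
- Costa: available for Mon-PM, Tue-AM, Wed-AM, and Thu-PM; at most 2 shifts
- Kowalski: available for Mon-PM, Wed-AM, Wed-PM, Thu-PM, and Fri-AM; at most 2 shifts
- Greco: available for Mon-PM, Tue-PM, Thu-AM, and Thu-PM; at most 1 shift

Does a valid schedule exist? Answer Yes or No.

No

Total capacity is 2+2+2+2+1 = 9 but 10 worker-slots are needed — infeasible.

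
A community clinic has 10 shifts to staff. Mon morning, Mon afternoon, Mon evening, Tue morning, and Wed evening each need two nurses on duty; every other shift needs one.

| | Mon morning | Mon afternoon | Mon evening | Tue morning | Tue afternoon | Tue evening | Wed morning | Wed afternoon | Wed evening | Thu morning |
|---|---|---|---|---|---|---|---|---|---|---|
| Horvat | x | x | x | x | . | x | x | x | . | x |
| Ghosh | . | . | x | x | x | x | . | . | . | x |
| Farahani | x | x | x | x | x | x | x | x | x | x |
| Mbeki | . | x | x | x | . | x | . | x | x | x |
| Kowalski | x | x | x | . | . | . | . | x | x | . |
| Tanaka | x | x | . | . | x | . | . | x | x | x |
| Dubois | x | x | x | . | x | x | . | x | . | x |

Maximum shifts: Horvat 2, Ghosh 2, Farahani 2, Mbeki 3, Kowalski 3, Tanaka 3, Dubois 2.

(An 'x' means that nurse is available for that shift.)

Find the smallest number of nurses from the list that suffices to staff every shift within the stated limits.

15 slots to fill and no one can take more than 3, so at least ⌈15/3⌉ = 5 nurses are needed.
Any 5 nurses together have capacity at most 3+3+3+2+2 = 13 < 15 slots, so 5 can never suffice.
Horvat, Ghosh, Farahani, Mbeki, Kowalski, and Tanaka alone can cover everything: Mon morning→Kowalski+Tanaka, Mon afternoon→Kowalski+Tanaka, Mon evening→Mbeki+Kowalski, Tue morning→Farahani+Mbeki, Tue afternoon→Ghosh, Tue evening→Horvat, Wed morning→Horvat, Wed afternoon→Farahani, Wed evening→Mbeki+Tanaka, Thu morning→Ghosh.

6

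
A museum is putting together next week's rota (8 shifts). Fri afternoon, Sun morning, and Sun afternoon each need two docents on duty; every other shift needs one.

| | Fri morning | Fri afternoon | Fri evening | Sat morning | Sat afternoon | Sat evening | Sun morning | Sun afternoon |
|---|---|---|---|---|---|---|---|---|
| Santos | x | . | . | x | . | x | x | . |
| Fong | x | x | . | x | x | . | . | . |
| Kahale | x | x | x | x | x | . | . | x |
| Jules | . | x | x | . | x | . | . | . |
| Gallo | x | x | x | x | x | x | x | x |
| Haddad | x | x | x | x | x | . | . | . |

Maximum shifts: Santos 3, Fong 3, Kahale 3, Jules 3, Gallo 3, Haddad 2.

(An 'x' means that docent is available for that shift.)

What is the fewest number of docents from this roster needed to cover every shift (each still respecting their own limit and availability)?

4

11 slots to fill and no one can take more than 3, so at least ⌈11/3⌉ = 4 docents are needed.
Santos, Fong, Kahale, and Gallo alone can cover everything: Fri morning→Santos, Fri afternoon→Fong+Kahale, Fri evening→Kahale, Sat morning→Fong, Sat afternoon→Fong, Sat evening→Santos, Sun morning→Santos+Gallo, Sun afternoon→Kahale+Gallo.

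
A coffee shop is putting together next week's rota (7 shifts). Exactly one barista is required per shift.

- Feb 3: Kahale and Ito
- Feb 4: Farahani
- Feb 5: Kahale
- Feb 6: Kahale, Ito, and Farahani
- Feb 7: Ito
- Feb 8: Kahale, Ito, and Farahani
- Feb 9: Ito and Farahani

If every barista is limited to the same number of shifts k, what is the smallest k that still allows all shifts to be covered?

3

With 3 baristas and 7 worker-slots to fill, someone must work at least ⌈7/3⌉ = 3 shifts, so k ≥ 3.
k = 3 works: Feb 3→Kahale, Feb 4→Farahani, Feb 5→Kahale, Feb 6→Kahale, Feb 7→Ito, Feb 8→Ito, Feb 9→Ito.
Loads: Kahale 3, Ito 3, Farahani 1 — all ≤ 3.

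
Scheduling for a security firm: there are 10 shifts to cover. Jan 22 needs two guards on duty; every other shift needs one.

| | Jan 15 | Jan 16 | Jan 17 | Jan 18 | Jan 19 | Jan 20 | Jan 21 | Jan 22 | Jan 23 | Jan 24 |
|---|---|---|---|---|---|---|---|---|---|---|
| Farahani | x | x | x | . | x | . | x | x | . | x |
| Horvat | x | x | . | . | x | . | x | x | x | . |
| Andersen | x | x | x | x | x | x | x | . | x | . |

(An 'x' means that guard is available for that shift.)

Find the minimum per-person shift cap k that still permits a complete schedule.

With 3 guards and 11 worker-slots to fill, someone must work at least ⌈11/3⌉ = 4 shifts, so k ≥ 4.
k = 4 works: Jan 15→Farahani, Jan 16→Horvat, Jan 17→Farahani, Jan 18→Andersen, Jan 19→Horvat, Jan 20→Andersen, Jan 21→Andersen, Jan 22→Farahani+Horvat, Jan 23→Horvat, Jan 24→Farahani.
Loads: Farahani 4, Horvat 4, Andersen 3 — all ≤ 4.

4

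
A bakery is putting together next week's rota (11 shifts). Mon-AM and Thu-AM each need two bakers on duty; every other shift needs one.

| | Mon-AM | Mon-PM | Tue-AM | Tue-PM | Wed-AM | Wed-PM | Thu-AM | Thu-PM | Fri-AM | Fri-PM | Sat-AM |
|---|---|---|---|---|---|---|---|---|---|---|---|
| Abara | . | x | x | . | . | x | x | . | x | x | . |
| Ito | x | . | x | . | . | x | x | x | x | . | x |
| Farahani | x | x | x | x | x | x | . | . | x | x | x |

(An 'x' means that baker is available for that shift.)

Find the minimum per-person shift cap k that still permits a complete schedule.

5

With 3 bakers and 13 worker-slots to fill, someone must work at least ⌈13/3⌉ = 5 shifts, so k ≥ 5.
k = 5 works: Mon-AM→Ito+Farahani, Mon-PM→Abara, Tue-AM→Abara, Tue-PM→Farahani, Wed-AM→Farahani, Wed-PM→Abara, Thu-AM→Abara+Ito, Thu-PM→Ito, Fri-AM→Ito, Fri-PM→Abara, Sat-AM→Ito.
Loads: Abara 5, Ito 5, Farahani 3 — all ≤ 5.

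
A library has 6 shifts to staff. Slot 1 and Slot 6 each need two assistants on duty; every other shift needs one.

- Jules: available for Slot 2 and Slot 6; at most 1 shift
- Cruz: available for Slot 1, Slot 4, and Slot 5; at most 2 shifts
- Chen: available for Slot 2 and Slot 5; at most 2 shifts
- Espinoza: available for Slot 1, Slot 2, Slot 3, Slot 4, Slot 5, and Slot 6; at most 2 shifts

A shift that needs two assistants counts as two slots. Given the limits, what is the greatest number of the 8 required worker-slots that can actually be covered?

Total capacity across all assistants is 1+2+2+2 = 7, and 8 slots are needed, so at most 7 can be filled.
An assignment achieving 7: Slot 1→Cruz+Espinoza, Slot 2→Chen, Slot 3→Espinoza, Slot 4→Cruz, Slot 5→Chen, Slot 6→Jules.
Loads: Jules 1/1, Cruz 2/2, Chen 2/2, Espinoza 2/2.

7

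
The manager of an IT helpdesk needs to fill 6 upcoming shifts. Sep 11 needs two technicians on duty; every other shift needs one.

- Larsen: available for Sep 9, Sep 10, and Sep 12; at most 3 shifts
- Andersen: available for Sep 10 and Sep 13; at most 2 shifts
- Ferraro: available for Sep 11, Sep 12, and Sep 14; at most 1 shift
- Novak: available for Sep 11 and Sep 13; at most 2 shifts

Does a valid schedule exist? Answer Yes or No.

No

Total capacity is 8 and 7 slots are needed, so capacity alone doesn't rule it out.
Shifts {Sep 11, Sep 14} need 3 worker-slots in total, but the technicians available for any of those shifts (Ferraro and Novak) can supply at most 2 among them. So no valid schedule exists.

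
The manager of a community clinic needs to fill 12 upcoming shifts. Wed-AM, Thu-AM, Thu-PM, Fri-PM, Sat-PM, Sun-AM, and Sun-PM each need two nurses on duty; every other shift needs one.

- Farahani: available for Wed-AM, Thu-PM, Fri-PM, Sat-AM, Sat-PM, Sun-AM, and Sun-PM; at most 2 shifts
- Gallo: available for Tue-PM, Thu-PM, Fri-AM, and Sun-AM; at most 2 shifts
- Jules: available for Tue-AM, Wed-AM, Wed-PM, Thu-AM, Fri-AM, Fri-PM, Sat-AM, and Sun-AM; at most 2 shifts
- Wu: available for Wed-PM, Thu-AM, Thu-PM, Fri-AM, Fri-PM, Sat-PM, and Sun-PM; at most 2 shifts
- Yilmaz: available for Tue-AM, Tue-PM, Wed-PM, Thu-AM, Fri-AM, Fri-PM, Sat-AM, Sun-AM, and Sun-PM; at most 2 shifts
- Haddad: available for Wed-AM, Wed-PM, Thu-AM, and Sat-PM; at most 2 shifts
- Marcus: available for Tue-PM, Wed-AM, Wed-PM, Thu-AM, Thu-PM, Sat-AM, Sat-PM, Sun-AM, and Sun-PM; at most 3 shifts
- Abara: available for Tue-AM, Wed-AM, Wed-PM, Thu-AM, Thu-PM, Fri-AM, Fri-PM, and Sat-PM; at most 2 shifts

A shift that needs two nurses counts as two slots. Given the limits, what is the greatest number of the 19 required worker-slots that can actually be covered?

17

Total capacity across all nurses is 2+2+2+2+2+2+3+2 = 17, and 19 slots are needed, so at most 17 can be filled.
An assignment achieving 17: Tue-AM→Jules, Tue-PM→Gallo, Wed-AM→Jules+Haddad, Wed-PM→Marcus, Thu-AM→Abara, Thu-PM→Gallo+Wu, Fri-AM→Yilmaz, Fri-PM→Yilmaz+Abara, Sat-AM→Farahani, Sat-PM→Haddad+Marcus, Sun-AM→Marcus, Sun-PM→Farahani+Wu.
Loads: Farahani 2/2, Gallo 2/2, Jules 2/2, Wu 2/2, Yilmaz 2/2, Haddad 2/2, Marcus 3/3, Abara 2/2.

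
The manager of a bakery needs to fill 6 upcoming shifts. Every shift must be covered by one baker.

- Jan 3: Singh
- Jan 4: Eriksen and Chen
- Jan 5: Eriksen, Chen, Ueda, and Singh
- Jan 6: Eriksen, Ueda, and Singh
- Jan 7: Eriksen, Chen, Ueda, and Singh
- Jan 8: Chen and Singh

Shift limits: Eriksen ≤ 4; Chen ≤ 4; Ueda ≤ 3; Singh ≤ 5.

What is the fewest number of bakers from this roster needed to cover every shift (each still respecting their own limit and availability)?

2

6 slots to fill and no one can take more than 5, so at least ⌈6/5⌉ = 2 bakers are needed.
Eriksen and Singh alone can cover everything: Jan 3→Singh, Jan 4→Eriksen, Jan 5→Eriksen, Jan 6→Eriksen, Jan 7→Eriksen, Jan 8→Singh.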